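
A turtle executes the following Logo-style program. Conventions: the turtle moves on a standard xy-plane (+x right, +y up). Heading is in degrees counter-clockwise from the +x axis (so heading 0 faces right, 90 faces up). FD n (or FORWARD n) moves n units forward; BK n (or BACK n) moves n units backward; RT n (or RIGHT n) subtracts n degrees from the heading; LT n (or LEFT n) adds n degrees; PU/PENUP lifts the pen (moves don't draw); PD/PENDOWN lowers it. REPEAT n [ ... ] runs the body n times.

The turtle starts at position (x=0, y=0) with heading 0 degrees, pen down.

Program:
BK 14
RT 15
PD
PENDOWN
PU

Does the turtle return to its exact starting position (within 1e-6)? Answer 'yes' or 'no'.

Answer: no

Derivation:
Executing turtle program step by step:
Start: pos=(0,0), heading=0, pen down
BK 14: (0,0) -> (-14,0) [heading=0, draw]
RT 15: heading 0 -> 345
PD: pen down
PD: pen down
PU: pen up
Final: pos=(-14,0), heading=345, 1 segment(s) drawn

Start position: (0, 0)
Final position: (-14, 0)
Distance = 14; >= 1e-6 -> NOT closed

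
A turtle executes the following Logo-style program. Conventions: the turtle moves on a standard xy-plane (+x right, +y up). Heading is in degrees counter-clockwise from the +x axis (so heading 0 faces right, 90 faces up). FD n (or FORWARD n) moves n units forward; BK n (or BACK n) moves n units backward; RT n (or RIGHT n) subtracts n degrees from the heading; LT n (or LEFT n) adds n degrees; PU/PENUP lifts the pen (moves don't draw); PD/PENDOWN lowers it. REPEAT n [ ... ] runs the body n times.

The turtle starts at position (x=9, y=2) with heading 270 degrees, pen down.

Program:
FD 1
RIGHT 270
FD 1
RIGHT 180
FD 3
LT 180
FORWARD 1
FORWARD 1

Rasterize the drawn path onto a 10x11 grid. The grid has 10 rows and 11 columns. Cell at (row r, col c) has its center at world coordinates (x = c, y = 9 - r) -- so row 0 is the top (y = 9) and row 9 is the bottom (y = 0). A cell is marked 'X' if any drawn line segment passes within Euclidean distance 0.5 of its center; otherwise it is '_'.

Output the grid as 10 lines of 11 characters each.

Answer: ___________
___________
___________
___________
___________
___________
___________
_________X_
_______XXXX
___________

Derivation:
Segment 0: (9,2) -> (9,1)
Segment 1: (9,1) -> (10,1)
Segment 2: (10,1) -> (7,1)
Segment 3: (7,1) -> (8,1)
Segment 4: (8,1) -> (9,1)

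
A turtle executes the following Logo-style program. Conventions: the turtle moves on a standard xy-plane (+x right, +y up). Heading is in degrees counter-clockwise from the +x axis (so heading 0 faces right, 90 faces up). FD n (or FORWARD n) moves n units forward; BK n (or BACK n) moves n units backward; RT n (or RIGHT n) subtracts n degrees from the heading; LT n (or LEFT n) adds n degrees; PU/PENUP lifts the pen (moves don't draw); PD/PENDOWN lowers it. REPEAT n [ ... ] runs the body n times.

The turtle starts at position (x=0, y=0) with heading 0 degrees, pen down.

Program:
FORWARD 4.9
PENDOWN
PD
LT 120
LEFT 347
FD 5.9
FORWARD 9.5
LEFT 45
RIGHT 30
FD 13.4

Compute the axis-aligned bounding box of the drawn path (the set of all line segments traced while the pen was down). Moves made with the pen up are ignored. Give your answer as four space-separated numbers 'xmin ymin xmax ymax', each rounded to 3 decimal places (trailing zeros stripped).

Answer: -6.703 0 4.9 26.091

Derivation:
Executing turtle program step by step:
Start: pos=(0,0), heading=0, pen down
FD 4.9: (0,0) -> (4.9,0) [heading=0, draw]
PD: pen down
PD: pen down
LT 120: heading 0 -> 120
LT 347: heading 120 -> 107
FD 5.9: (4.9,0) -> (3.175,5.642) [heading=107, draw]
FD 9.5: (3.175,5.642) -> (0.397,14.727) [heading=107, draw]
LT 45: heading 107 -> 152
RT 30: heading 152 -> 122
FD 13.4: (0.397,14.727) -> (-6.703,26.091) [heading=122, draw]
Final: pos=(-6.703,26.091), heading=122, 4 segment(s) drawn

Segment endpoints: x in {-6.703, 0, 0.397, 3.175, 4.9}, y in {0, 5.642, 14.727, 26.091}
xmin=-6.703, ymin=0, xmax=4.9, ymax=26.091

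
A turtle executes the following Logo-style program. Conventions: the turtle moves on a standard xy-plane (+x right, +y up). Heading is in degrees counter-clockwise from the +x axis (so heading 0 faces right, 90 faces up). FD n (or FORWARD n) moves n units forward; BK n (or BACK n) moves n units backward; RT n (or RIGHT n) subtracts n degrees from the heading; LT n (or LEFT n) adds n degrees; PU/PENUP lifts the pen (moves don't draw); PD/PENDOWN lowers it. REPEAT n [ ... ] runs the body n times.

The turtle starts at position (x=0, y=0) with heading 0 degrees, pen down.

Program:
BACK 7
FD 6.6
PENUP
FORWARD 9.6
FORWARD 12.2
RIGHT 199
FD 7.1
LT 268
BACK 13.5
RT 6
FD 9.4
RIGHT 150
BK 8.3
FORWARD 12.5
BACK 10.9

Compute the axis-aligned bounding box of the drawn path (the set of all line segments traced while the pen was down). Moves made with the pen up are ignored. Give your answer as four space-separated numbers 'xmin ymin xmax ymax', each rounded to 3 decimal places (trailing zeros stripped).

Answer: -7 0 0 0

Derivation:
Executing turtle program step by step:
Start: pos=(0,0), heading=0, pen down
BK 7: (0,0) -> (-7,0) [heading=0, draw]
FD 6.6: (-7,0) -> (-0.4,0) [heading=0, draw]
PU: pen up
FD 9.6: (-0.4,0) -> (9.2,0) [heading=0, move]
FD 12.2: (9.2,0) -> (21.4,0) [heading=0, move]
RT 199: heading 0 -> 161
FD 7.1: (21.4,0) -> (14.687,2.312) [heading=161, move]
LT 268: heading 161 -> 69
BK 13.5: (14.687,2.312) -> (9.849,-10.292) [heading=69, move]
RT 6: heading 69 -> 63
FD 9.4: (9.849,-10.292) -> (14.116,-1.916) [heading=63, move]
RT 150: heading 63 -> 273
BK 8.3: (14.116,-1.916) -> (13.682,6.372) [heading=273, move]
FD 12.5: (13.682,6.372) -> (14.336,-6.111) [heading=273, move]
BK 10.9: (14.336,-6.111) -> (13.766,4.774) [heading=273, move]
Final: pos=(13.766,4.774), heading=273, 2 segment(s) drawn

Segment endpoints: x in {-7, -0.4, 0}, y in {0}
xmin=-7, ymin=0, xmax=0, ymax=0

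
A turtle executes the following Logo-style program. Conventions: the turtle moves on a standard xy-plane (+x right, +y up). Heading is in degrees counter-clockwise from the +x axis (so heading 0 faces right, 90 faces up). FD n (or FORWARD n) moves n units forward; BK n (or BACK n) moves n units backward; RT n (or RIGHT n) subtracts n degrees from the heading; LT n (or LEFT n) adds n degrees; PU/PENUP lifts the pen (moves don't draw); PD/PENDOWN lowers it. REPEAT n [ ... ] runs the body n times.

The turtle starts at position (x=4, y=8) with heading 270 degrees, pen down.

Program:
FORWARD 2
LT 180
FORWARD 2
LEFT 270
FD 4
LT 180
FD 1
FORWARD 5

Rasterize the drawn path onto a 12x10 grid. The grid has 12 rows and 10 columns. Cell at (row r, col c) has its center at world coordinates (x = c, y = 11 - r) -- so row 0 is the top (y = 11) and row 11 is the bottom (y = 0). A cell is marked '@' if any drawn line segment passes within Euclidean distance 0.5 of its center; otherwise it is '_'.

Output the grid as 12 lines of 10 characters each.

Answer: __________
__________
__________
__@@@@@@@_
____@_____
____@_____
__________
__________
__________
__________
__________
__________

Derivation:
Segment 0: (4,8) -> (4,6)
Segment 1: (4,6) -> (4,8)
Segment 2: (4,8) -> (8,8)
Segment 3: (8,8) -> (7,8)
Segment 4: (7,8) -> (2,8)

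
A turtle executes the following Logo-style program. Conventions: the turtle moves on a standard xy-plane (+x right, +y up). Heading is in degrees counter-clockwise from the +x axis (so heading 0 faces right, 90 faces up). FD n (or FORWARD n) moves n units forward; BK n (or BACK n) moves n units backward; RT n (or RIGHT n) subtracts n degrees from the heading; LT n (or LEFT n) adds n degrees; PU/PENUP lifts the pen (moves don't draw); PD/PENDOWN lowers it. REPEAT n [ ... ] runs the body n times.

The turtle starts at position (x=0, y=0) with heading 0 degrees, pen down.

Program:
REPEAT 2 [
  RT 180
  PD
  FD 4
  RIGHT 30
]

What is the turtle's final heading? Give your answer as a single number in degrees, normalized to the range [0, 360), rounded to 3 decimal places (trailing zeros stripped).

Answer: 300

Derivation:
Executing turtle program step by step:
Start: pos=(0,0), heading=0, pen down
REPEAT 2 [
  -- iteration 1/2 --
  RT 180: heading 0 -> 180
  PD: pen down
  FD 4: (0,0) -> (-4,0) [heading=180, draw]
  RT 30: heading 180 -> 150
  -- iteration 2/2 --
  RT 180: heading 150 -> 330
  PD: pen down
  FD 4: (-4,0) -> (-0.536,-2) [heading=330, draw]
  RT 30: heading 330 -> 300
]
Final: pos=(-0.536,-2), heading=300, 2 segment(s) drawn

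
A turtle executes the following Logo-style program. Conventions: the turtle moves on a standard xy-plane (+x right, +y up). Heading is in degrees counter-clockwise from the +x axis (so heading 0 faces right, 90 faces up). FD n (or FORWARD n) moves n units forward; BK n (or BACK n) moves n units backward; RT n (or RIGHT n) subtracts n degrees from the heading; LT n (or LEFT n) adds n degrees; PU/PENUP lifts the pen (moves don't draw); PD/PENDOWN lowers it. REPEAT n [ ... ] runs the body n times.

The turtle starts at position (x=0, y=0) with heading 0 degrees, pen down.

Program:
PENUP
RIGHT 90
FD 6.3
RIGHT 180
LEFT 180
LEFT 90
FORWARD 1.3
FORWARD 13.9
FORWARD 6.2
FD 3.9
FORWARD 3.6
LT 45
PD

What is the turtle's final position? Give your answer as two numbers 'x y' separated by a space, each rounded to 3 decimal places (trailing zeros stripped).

Executing turtle program step by step:
Start: pos=(0,0), heading=0, pen down
PU: pen up
RT 90: heading 0 -> 270
FD 6.3: (0,0) -> (0,-6.3) [heading=270, move]
RT 180: heading 270 -> 90
LT 180: heading 90 -> 270
LT 90: heading 270 -> 0
FD 1.3: (0,-6.3) -> (1.3,-6.3) [heading=0, move]
FD 13.9: (1.3,-6.3) -> (15.2,-6.3) [heading=0, move]
FD 6.2: (15.2,-6.3) -> (21.4,-6.3) [heading=0, move]
FD 3.9: (21.4,-6.3) -> (25.3,-6.3) [heading=0, move]
FD 3.6: (25.3,-6.3) -> (28.9,-6.3) [heading=0, move]
LT 45: heading 0 -> 45
PD: pen down
Final: pos=(28.9,-6.3), heading=45, 0 segment(s) drawn

Answer: 28.9 -6.3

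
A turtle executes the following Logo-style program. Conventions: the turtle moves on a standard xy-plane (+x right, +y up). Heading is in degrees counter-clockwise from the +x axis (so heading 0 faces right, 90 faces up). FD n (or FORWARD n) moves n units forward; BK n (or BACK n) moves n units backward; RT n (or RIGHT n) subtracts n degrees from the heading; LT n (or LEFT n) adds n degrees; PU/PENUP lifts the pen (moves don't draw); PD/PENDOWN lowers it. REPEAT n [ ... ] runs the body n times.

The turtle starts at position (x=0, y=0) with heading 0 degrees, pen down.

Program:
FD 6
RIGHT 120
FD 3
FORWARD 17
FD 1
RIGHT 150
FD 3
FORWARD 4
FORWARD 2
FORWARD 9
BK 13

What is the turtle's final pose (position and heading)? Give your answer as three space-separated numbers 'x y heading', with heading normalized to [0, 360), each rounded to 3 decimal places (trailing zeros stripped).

Answer: -4.5 -13.187 90

Derivation:
Executing turtle program step by step:
Start: pos=(0,0), heading=0, pen down
FD 6: (0,0) -> (6,0) [heading=0, draw]
RT 120: heading 0 -> 240
FD 3: (6,0) -> (4.5,-2.598) [heading=240, draw]
FD 17: (4.5,-2.598) -> (-4,-17.321) [heading=240, draw]
FD 1: (-4,-17.321) -> (-4.5,-18.187) [heading=240, draw]
RT 150: heading 240 -> 90
FD 3: (-4.5,-18.187) -> (-4.5,-15.187) [heading=90, draw]
FD 4: (-4.5,-15.187) -> (-4.5,-11.187) [heading=90, draw]
FD 2: (-4.5,-11.187) -> (-4.5,-9.187) [heading=90, draw]
FD 9: (-4.5,-9.187) -> (-4.5,-0.187) [heading=90, draw]
BK 13: (-4.5,-0.187) -> (-4.5,-13.187) [heading=90, draw]
Final: pos=(-4.5,-13.187), heading=90, 9 segment(s) drawn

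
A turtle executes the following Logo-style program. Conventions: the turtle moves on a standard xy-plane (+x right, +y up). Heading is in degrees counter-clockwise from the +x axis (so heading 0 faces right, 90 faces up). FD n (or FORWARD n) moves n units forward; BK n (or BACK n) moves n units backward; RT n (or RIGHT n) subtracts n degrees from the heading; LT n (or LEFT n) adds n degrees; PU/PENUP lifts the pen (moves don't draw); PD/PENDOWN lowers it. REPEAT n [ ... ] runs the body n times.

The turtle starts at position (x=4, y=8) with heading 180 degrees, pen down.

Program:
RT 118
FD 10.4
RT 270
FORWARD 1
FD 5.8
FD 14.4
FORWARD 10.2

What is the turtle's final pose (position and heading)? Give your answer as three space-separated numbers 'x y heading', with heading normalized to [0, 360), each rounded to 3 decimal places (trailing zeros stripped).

Executing turtle program step by step:
Start: pos=(4,8), heading=180, pen down
RT 118: heading 180 -> 62
FD 10.4: (4,8) -> (8.883,17.183) [heading=62, draw]
RT 270: heading 62 -> 152
FD 1: (8.883,17.183) -> (8,17.652) [heading=152, draw]
FD 5.8: (8,17.652) -> (2.878,20.375) [heading=152, draw]
FD 14.4: (2.878,20.375) -> (-9.836,27.135) [heading=152, draw]
FD 10.2: (-9.836,27.135) -> (-18.842,31.924) [heading=152, draw]
Final: pos=(-18.842,31.924), heading=152, 5 segment(s) drawn

Answer: -18.842 31.924 152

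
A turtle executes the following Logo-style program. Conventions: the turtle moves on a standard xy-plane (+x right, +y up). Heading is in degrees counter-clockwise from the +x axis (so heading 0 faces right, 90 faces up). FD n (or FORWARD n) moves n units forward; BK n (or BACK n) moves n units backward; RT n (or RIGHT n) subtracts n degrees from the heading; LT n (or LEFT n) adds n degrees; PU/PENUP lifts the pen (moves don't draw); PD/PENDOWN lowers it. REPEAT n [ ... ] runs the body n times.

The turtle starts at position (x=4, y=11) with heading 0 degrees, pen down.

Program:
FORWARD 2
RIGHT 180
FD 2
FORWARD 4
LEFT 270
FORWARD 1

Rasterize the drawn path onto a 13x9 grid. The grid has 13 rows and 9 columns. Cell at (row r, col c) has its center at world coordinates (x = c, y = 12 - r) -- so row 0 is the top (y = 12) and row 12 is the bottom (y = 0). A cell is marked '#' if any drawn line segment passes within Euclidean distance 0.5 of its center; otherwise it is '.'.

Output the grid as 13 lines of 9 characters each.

Segment 0: (4,11) -> (6,11)
Segment 1: (6,11) -> (4,11)
Segment 2: (4,11) -> (0,11)
Segment 3: (0,11) -> (0,12)

Answer: #........
#######..
.........
.........
.........
.........
.........
.........
.........
.........
.........
.........
.........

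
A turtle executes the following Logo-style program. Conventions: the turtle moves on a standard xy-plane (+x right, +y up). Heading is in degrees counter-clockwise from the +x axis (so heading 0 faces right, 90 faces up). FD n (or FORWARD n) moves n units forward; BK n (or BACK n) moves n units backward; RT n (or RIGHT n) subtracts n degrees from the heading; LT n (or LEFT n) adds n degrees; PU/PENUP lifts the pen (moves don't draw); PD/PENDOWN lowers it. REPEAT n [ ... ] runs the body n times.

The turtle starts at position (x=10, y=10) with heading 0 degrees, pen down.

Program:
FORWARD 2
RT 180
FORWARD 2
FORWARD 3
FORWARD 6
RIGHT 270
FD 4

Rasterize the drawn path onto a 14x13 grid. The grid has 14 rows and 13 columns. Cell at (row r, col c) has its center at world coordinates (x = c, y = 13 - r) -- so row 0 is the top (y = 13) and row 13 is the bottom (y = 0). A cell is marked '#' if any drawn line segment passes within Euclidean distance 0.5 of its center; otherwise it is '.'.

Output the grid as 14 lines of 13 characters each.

Segment 0: (10,10) -> (12,10)
Segment 1: (12,10) -> (10,10)
Segment 2: (10,10) -> (7,10)
Segment 3: (7,10) -> (1,10)
Segment 4: (1,10) -> (1,6)

Answer: .............
.............
.............
.############
.#...........
.#...........
.#...........
.#...........
.............
.............
.............
.............
.............
.............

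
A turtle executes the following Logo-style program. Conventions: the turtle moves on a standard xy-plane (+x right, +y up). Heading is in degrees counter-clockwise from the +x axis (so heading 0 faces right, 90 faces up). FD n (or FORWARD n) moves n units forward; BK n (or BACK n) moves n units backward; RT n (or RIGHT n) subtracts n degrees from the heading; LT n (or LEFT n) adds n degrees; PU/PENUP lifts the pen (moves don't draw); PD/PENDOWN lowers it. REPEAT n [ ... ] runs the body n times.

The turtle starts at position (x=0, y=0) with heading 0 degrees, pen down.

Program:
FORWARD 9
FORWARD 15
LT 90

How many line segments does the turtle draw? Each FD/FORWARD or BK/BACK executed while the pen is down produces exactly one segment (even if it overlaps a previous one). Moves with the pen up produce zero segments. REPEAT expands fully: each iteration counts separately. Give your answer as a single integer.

Executing turtle program step by step:
Start: pos=(0,0), heading=0, pen down
FD 9: (0,0) -> (9,0) [heading=0, draw]
FD 15: (9,0) -> (24,0) [heading=0, draw]
LT 90: heading 0 -> 90
Final: pos=(24,0), heading=90, 2 segment(s) drawn
Segments drawn: 2

Answer: 2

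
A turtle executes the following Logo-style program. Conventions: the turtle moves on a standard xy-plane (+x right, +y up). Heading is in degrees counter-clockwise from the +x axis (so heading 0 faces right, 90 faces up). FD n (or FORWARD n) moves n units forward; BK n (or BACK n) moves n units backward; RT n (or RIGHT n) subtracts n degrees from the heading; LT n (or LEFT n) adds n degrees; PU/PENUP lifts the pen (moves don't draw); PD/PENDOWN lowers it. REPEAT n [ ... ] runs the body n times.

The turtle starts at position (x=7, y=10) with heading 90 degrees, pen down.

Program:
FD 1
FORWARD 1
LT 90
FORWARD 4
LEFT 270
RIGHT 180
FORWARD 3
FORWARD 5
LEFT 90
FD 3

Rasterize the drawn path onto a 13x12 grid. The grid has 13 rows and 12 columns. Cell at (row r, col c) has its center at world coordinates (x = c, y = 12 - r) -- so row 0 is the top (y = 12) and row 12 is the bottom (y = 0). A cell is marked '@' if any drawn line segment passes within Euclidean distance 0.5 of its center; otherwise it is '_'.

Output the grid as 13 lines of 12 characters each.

Answer: ___@@@@@____
___@___@____
___@___@____
___@________
___@________
___@________
___@________
___@________
___@@@@_____
____________
____________
____________
____________

Derivation:
Segment 0: (7,10) -> (7,11)
Segment 1: (7,11) -> (7,12)
Segment 2: (7,12) -> (3,12)
Segment 3: (3,12) -> (3,9)
Segment 4: (3,9) -> (3,4)
Segment 5: (3,4) -> (6,4)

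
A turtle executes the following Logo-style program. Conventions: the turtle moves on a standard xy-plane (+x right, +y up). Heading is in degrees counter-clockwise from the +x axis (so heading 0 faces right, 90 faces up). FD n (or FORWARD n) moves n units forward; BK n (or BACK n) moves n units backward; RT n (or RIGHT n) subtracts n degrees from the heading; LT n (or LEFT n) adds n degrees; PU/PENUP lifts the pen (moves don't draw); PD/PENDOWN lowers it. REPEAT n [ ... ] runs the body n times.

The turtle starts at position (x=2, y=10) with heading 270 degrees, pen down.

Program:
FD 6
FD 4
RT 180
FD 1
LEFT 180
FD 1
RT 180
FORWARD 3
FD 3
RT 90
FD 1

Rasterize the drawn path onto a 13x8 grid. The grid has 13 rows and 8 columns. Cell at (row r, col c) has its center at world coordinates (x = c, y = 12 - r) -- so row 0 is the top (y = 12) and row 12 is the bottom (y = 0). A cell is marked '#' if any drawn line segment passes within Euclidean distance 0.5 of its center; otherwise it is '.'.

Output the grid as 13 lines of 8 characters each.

Segment 0: (2,10) -> (2,4)
Segment 1: (2,4) -> (2,0)
Segment 2: (2,0) -> (2,1)
Segment 3: (2,1) -> (2,0)
Segment 4: (2,0) -> (2,3)
Segment 5: (2,3) -> (2,6)
Segment 6: (2,6) -> (3,6)

Answer: ........
........
..#.....
..#.....
..#.....
..#.....
..##....
..#.....
..#.....
..#.....
..#.....
..#.....
..#.....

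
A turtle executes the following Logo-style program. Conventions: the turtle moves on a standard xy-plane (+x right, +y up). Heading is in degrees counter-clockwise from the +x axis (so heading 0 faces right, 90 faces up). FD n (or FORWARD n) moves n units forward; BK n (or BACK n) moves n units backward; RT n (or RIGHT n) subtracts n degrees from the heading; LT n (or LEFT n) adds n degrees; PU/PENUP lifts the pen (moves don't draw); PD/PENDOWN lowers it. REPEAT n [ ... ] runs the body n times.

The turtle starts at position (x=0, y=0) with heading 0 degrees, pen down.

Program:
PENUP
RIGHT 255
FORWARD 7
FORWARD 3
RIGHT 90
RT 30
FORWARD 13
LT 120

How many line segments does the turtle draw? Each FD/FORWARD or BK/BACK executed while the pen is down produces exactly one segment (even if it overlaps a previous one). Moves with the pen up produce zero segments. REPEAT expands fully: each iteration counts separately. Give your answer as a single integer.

Answer: 0

Derivation:
Executing turtle program step by step:
Start: pos=(0,0), heading=0, pen down
PU: pen up
RT 255: heading 0 -> 105
FD 7: (0,0) -> (-1.812,6.761) [heading=105, move]
FD 3: (-1.812,6.761) -> (-2.588,9.659) [heading=105, move]
RT 90: heading 105 -> 15
RT 30: heading 15 -> 345
FD 13: (-2.588,9.659) -> (9.969,6.295) [heading=345, move]
LT 120: heading 345 -> 105
Final: pos=(9.969,6.295), heading=105, 0 segment(s) drawn
Segments drawn: 0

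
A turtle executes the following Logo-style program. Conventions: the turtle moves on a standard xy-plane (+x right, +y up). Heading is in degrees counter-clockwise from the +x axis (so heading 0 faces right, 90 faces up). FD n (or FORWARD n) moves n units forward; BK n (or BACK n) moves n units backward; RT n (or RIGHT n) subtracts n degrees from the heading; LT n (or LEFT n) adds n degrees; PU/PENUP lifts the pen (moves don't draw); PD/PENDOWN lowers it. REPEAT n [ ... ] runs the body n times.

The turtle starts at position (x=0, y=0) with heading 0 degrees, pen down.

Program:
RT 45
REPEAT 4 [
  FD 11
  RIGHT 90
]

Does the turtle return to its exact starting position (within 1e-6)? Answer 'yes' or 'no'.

Executing turtle program step by step:
Start: pos=(0,0), heading=0, pen down
RT 45: heading 0 -> 315
REPEAT 4 [
  -- iteration 1/4 --
  FD 11: (0,0) -> (7.778,-7.778) [heading=315, draw]
  RT 90: heading 315 -> 225
  -- iteration 2/4 --
  FD 11: (7.778,-7.778) -> (0,-15.556) [heading=225, draw]
  RT 90: heading 225 -> 135
  -- iteration 3/4 --
  FD 11: (0,-15.556) -> (-7.778,-7.778) [heading=135, draw]
  RT 90: heading 135 -> 45
  -- iteration 4/4 --
  FD 11: (-7.778,-7.778) -> (0,0) [heading=45, draw]
  RT 90: heading 45 -> 315
]
Final: pos=(0,0), heading=315, 4 segment(s) drawn

Start position: (0, 0)
Final position: (0, 0)
Distance = 0; < 1e-6 -> CLOSED

Answer: yes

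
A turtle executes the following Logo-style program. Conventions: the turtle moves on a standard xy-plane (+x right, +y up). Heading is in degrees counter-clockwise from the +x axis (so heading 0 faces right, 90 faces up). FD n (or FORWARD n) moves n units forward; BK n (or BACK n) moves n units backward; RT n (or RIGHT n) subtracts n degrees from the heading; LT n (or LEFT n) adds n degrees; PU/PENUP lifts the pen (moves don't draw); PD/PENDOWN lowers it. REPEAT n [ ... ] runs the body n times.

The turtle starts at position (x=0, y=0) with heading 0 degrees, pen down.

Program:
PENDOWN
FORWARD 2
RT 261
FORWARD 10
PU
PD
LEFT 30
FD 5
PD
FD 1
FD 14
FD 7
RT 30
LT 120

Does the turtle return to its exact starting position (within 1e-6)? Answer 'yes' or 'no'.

Answer: no

Derivation:
Executing turtle program step by step:
Start: pos=(0,0), heading=0, pen down
PD: pen down
FD 2: (0,0) -> (2,0) [heading=0, draw]
RT 261: heading 0 -> 99
FD 10: (2,0) -> (0.436,9.877) [heading=99, draw]
PU: pen up
PD: pen down
LT 30: heading 99 -> 129
FD 5: (0.436,9.877) -> (-2.711,13.763) [heading=129, draw]
PD: pen down
FD 1: (-2.711,13.763) -> (-3.34,14.54) [heading=129, draw]
FD 14: (-3.34,14.54) -> (-12.151,25.42) [heading=129, draw]
FD 7: (-12.151,25.42) -> (-16.556,30.86) [heading=129, draw]
RT 30: heading 129 -> 99
LT 120: heading 99 -> 219
Final: pos=(-16.556,30.86), heading=219, 6 segment(s) drawn

Start position: (0, 0)
Final position: (-16.556, 30.86)
Distance = 35.02; >= 1e-6 -> NOT closed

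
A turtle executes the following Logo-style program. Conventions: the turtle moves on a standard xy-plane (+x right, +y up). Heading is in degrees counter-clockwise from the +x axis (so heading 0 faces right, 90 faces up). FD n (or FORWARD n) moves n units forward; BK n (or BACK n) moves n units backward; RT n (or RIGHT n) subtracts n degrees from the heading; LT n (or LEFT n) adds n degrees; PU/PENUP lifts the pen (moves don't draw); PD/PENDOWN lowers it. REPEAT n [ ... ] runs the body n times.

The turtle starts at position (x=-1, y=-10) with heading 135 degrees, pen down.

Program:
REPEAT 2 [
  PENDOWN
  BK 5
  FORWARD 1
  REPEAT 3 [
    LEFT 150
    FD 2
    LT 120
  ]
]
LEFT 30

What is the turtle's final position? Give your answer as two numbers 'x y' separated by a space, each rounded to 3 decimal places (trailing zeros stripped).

Answer: 3.243 -12.449

Derivation:
Executing turtle program step by step:
Start: pos=(-1,-10), heading=135, pen down
REPEAT 2 [
  -- iteration 1/2 --
  PD: pen down
  BK 5: (-1,-10) -> (2.536,-13.536) [heading=135, draw]
  FD 1: (2.536,-13.536) -> (1.828,-12.828) [heading=135, draw]
  REPEAT 3 [
    -- iteration 1/3 --
    LT 150: heading 135 -> 285
    FD 2: (1.828,-12.828) -> (2.346,-14.76) [heading=285, draw]
    LT 120: heading 285 -> 45
    -- iteration 2/3 --
    LT 150: heading 45 -> 195
    FD 2: (2.346,-14.76) -> (0.414,-15.278) [heading=195, draw]
    LT 120: heading 195 -> 315
    -- iteration 3/3 --
    LT 150: heading 315 -> 105
    FD 2: (0.414,-15.278) -> (-0.103,-13.346) [heading=105, draw]
    LT 120: heading 105 -> 225
  ]
  -- iteration 2/2 --
  PD: pen down
  BK 5: (-0.103,-13.346) -> (3.432,-9.811) [heading=225, draw]
  FD 1: (3.432,-9.811) -> (2.725,-10.518) [heading=225, draw]
  REPEAT 3 [
    -- iteration 1/3 --
    LT 150: heading 225 -> 15
    FD 2: (2.725,-10.518) -> (4.657,-10) [heading=15, draw]
    LT 120: heading 15 -> 135
    -- iteration 2/3 --
    LT 150: heading 135 -> 285
    FD 2: (4.657,-10) -> (5.174,-11.932) [heading=285, draw]
    LT 120: heading 285 -> 45
    -- iteration 3/3 --
    LT 150: heading 45 -> 195
    FD 2: (5.174,-11.932) -> (3.243,-12.449) [heading=195, draw]
    LT 120: heading 195 -> 315
  ]
]
LT 30: heading 315 -> 345
Final: pos=(3.243,-12.449), heading=345, 10 segment(s) drawn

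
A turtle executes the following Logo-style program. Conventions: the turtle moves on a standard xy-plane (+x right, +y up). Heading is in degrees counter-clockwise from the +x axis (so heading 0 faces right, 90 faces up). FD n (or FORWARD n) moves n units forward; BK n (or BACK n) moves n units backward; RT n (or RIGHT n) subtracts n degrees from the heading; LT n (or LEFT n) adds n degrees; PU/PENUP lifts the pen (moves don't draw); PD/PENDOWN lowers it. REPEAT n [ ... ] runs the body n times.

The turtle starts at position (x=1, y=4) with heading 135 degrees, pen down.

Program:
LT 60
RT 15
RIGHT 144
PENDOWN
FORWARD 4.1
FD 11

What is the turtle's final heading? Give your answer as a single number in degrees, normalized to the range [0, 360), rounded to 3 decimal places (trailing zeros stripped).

Answer: 36

Derivation:
Executing turtle program step by step:
Start: pos=(1,4), heading=135, pen down
LT 60: heading 135 -> 195
RT 15: heading 195 -> 180
RT 144: heading 180 -> 36
PD: pen down
FD 4.1: (1,4) -> (4.317,6.41) [heading=36, draw]
FD 11: (4.317,6.41) -> (13.216,12.876) [heading=36, draw]
Final: pos=(13.216,12.876), heading=36, 2 segment(s) drawn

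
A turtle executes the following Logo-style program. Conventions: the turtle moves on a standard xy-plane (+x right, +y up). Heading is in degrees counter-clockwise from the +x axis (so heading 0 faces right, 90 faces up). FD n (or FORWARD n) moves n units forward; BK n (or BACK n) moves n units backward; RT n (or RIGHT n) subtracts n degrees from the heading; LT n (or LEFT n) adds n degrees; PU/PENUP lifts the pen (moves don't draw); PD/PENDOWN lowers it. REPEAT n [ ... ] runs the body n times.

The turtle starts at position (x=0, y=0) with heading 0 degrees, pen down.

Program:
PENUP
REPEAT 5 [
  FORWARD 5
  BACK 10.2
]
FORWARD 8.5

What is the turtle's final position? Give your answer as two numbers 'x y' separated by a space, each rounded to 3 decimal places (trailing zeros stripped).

Executing turtle program step by step:
Start: pos=(0,0), heading=0, pen down
PU: pen up
REPEAT 5 [
  -- iteration 1/5 --
  FD 5: (0,0) -> (5,0) [heading=0, move]
  BK 10.2: (5,0) -> (-5.2,0) [heading=0, move]
  -- iteration 2/5 --
  FD 5: (-5.2,0) -> (-0.2,0) [heading=0, move]
  BK 10.2: (-0.2,0) -> (-10.4,0) [heading=0, move]
  -- iteration 3/5 --
  FD 5: (-10.4,0) -> (-5.4,0) [heading=0, move]
  BK 10.2: (-5.4,0) -> (-15.6,0) [heading=0, move]
  -- iteration 4/5 --
  FD 5: (-15.6,0) -> (-10.6,0) [heading=0, move]
  BK 10.2: (-10.6,0) -> (-20.8,0) [heading=0, move]
  -- iteration 5/5 --
  FD 5: (-20.8,0) -> (-15.8,0) [heading=0, move]
  BK 10.2: (-15.8,0) -> (-26,0) [heading=0, move]
]
FD 8.5: (-26,0) -> (-17.5,0) [heading=0, move]
Final: pos=(-17.5,0), heading=0, 0 segment(s) drawn

Answer: -17.5 0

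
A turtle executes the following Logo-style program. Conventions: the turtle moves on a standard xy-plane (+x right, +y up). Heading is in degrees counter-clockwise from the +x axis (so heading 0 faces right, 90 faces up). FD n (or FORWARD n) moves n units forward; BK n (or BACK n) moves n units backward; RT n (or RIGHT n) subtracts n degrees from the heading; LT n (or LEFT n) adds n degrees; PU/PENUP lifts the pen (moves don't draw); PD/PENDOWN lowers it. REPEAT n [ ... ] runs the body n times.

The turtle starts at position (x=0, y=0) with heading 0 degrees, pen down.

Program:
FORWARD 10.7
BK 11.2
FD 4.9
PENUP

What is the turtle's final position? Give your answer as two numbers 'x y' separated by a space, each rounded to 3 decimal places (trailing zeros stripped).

Executing turtle program step by step:
Start: pos=(0,0), heading=0, pen down
FD 10.7: (0,0) -> (10.7,0) [heading=0, draw]
BK 11.2: (10.7,0) -> (-0.5,0) [heading=0, draw]
FD 4.9: (-0.5,0) -> (4.4,0) [heading=0, draw]
PU: pen up
Final: pos=(4.4,0), heading=0, 3 segment(s) drawn

Answer: 4.4 0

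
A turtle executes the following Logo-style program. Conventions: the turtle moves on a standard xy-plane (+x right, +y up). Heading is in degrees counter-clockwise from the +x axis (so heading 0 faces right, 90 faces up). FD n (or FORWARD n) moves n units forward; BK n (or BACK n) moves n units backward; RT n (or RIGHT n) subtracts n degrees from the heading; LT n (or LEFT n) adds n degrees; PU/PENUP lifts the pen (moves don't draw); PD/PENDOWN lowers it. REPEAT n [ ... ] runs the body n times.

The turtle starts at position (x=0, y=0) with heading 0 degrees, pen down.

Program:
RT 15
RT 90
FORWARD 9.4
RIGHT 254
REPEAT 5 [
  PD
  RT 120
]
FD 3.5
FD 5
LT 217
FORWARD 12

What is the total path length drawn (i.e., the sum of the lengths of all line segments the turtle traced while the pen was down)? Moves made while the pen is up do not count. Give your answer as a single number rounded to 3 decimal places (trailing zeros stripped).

Executing turtle program step by step:
Start: pos=(0,0), heading=0, pen down
RT 15: heading 0 -> 345
RT 90: heading 345 -> 255
FD 9.4: (0,0) -> (-2.433,-9.08) [heading=255, draw]
RT 254: heading 255 -> 1
REPEAT 5 [
  -- iteration 1/5 --
  PD: pen down
  RT 120: heading 1 -> 241
  -- iteration 2/5 --
  PD: pen down
  RT 120: heading 241 -> 121
  -- iteration 3/5 --
  PD: pen down
  RT 120: heading 121 -> 1
  -- iteration 4/5 --
  PD: pen down
  RT 120: heading 1 -> 241
  -- iteration 5/5 --
  PD: pen down
  RT 120: heading 241 -> 121
]
FD 3.5: (-2.433,-9.08) -> (-4.236,-6.08) [heading=121, draw]
FD 5: (-4.236,-6.08) -> (-6.811,-1.794) [heading=121, draw]
LT 217: heading 121 -> 338
FD 12: (-6.811,-1.794) -> (4.315,-6.289) [heading=338, draw]
Final: pos=(4.315,-6.289), heading=338, 4 segment(s) drawn

Segment lengths:
  seg 1: (0,0) -> (-2.433,-9.08), length = 9.4
  seg 2: (-2.433,-9.08) -> (-4.236,-6.08), length = 3.5
  seg 3: (-4.236,-6.08) -> (-6.811,-1.794), length = 5
  seg 4: (-6.811,-1.794) -> (4.315,-6.289), length = 12
Total = 29.9

Answer: 29.9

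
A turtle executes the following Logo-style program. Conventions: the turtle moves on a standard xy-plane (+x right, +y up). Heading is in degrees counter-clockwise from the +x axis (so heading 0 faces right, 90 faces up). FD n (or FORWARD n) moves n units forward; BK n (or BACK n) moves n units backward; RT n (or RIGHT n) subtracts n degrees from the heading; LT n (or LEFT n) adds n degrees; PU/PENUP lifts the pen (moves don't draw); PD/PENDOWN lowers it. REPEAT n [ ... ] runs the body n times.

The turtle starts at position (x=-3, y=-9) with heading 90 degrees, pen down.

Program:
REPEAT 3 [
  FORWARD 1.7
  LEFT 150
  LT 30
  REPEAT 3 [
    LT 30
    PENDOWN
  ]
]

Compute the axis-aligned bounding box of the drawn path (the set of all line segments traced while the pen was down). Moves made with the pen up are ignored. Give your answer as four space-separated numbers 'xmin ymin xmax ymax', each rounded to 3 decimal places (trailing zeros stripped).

Answer: -3 -9 -1.3 -7.3

Derivation:
Executing turtle program step by step:
Start: pos=(-3,-9), heading=90, pen down
REPEAT 3 [
  -- iteration 1/3 --
  FD 1.7: (-3,-9) -> (-3,-7.3) [heading=90, draw]
  LT 150: heading 90 -> 240
  LT 30: heading 240 -> 270
  REPEAT 3 [
    -- iteration 1/3 --
    LT 30: heading 270 -> 300
    PD: pen down
    -- iteration 2/3 --
    LT 30: heading 300 -> 330
    PD: pen down
    -- iteration 3/3 --
    LT 30: heading 330 -> 0
    PD: pen down
  ]
  -- iteration 2/3 --
  FD 1.7: (-3,-7.3) -> (-1.3,-7.3) [heading=0, draw]
  LT 150: heading 0 -> 150
  LT 30: heading 150 -> 180
  REPEAT 3 [
    -- iteration 1/3 --
    LT 30: heading 180 -> 210
    PD: pen down
    -- iteration 2/3 --
    LT 30: heading 210 -> 240
    PD: pen down
    -- iteration 3/3 --
    LT 30: heading 240 -> 270
    PD: pen down
  ]
  -- iteration 3/3 --
  FD 1.7: (-1.3,-7.3) -> (-1.3,-9) [heading=270, draw]
  LT 150: heading 270 -> 60
  LT 30: heading 60 -> 90
  REPEAT 3 [
    -- iteration 1/3 --
    LT 30: heading 90 -> 120
    PD: pen down
    -- iteration 2/3 --
    LT 30: heading 120 -> 150
    PD: pen down
    -- iteration 3/3 --
    LT 30: heading 150 -> 180
    PD: pen down
  ]
]
Final: pos=(-1.3,-9), heading=180, 3 segment(s) drawn

Segment endpoints: x in {-3, -1.3, -1.3}, y in {-9, -7.3}
xmin=-3, ymin=-9, xmax=-1.3, ymax=-7.3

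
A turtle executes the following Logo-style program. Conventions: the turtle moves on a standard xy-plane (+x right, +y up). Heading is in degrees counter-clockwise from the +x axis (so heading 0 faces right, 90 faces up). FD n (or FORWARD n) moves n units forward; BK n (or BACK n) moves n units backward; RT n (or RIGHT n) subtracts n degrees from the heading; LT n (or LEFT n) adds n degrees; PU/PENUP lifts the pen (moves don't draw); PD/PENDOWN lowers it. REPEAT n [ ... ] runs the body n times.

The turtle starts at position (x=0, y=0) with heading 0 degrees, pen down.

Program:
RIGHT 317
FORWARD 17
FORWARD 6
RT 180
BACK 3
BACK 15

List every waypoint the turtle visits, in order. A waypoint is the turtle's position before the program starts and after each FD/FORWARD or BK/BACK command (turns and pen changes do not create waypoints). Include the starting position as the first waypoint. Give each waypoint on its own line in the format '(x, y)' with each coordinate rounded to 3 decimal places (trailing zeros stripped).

Answer: (0, 0)
(12.433, 11.594)
(16.821, 15.686)
(19.015, 17.732)
(29.986, 27.962)

Derivation:
Executing turtle program step by step:
Start: pos=(0,0), heading=0, pen down
RT 317: heading 0 -> 43
FD 17: (0,0) -> (12.433,11.594) [heading=43, draw]
FD 6: (12.433,11.594) -> (16.821,15.686) [heading=43, draw]
RT 180: heading 43 -> 223
BK 3: (16.821,15.686) -> (19.015,17.732) [heading=223, draw]
BK 15: (19.015,17.732) -> (29.986,27.962) [heading=223, draw]
Final: pos=(29.986,27.962), heading=223, 4 segment(s) drawn
Waypoints (5 total):
(0, 0)
(12.433, 11.594)
(16.821, 15.686)
(19.015, 17.732)
(29.986, 27.962)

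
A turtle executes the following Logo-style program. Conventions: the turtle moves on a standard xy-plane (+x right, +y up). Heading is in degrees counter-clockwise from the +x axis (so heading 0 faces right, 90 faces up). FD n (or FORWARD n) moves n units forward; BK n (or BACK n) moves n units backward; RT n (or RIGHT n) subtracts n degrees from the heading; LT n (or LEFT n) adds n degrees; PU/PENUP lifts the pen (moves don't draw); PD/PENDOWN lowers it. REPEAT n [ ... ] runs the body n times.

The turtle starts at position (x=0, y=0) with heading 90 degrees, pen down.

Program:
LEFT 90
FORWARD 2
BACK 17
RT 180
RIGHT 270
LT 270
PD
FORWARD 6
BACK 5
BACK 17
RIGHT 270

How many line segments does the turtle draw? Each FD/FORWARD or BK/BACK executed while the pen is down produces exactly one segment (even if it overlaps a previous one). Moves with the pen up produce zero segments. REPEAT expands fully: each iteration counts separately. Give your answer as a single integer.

Executing turtle program step by step:
Start: pos=(0,0), heading=90, pen down
LT 90: heading 90 -> 180
FD 2: (0,0) -> (-2,0) [heading=180, draw]
BK 17: (-2,0) -> (15,0) [heading=180, draw]
RT 180: heading 180 -> 0
RT 270: heading 0 -> 90
LT 270: heading 90 -> 0
PD: pen down
FD 6: (15,0) -> (21,0) [heading=0, draw]
BK 5: (21,0) -> (16,0) [heading=0, draw]
BK 17: (16,0) -> (-1,0) [heading=0, draw]
RT 270: heading 0 -> 90
Final: pos=(-1,0), heading=90, 5 segment(s) drawn
Segments drawn: 5

Answer: 5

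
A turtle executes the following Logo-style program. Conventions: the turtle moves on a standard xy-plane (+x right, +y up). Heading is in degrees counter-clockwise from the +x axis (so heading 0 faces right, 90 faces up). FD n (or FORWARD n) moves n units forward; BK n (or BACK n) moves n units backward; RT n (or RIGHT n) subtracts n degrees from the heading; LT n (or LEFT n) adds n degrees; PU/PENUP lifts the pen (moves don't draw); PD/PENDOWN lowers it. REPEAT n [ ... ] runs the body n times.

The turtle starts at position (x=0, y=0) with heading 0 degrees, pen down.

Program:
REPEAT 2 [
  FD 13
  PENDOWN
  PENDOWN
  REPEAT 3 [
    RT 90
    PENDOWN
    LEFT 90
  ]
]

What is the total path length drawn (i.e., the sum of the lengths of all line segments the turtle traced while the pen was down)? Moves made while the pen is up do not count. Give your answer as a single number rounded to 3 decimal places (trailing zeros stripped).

Answer: 26

Derivation:
Executing turtle program step by step:
Start: pos=(0,0), heading=0, pen down
REPEAT 2 [
  -- iteration 1/2 --
  FD 13: (0,0) -> (13,0) [heading=0, draw]
  PD: pen down
  PD: pen down
  REPEAT 3 [
    -- iteration 1/3 --
    RT 90: heading 0 -> 270
    PD: pen down
    LT 90: heading 270 -> 0
    -- iteration 2/3 --
    RT 90: heading 0 -> 270
    PD: pen down
    LT 90: heading 270 -> 0
    -- iteration 3/3 --
    RT 90: heading 0 -> 270
    PD: pen down
    LT 90: heading 270 -> 0
  ]
  -- iteration 2/2 --
  FD 13: (13,0) -> (26,0) [heading=0, draw]
  PD: pen down
  PD: pen down
  REPEAT 3 [
    -- iteration 1/3 --
    RT 90: heading 0 -> 270
    PD: pen down
    LT 90: heading 270 -> 0
    -- iteration 2/3 --
    RT 90: heading 0 -> 270
    PD: pen down
    LT 90: heading 270 -> 0
    -- iteration 3/3 --
    RT 90: heading 0 -> 270
    PD: pen down
    LT 90: heading 270 -> 0
  ]
]
Final: pos=(26,0), heading=0, 2 segment(s) drawn

Segment lengths:
  seg 1: (0,0) -> (13,0), length = 13
  seg 2: (13,0) -> (26,0), length = 13
Total = 26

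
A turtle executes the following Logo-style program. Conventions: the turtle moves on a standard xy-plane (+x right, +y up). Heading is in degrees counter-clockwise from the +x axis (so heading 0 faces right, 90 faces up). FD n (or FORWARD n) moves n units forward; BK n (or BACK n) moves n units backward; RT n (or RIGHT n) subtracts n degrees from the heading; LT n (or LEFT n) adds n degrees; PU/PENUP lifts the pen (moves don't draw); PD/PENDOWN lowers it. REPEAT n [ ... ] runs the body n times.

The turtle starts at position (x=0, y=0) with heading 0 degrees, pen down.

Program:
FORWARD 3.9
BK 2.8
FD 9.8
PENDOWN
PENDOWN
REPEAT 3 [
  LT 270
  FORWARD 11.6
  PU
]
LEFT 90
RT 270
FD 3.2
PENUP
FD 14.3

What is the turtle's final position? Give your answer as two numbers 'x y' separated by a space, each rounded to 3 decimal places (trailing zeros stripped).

Executing turtle program step by step:
Start: pos=(0,0), heading=0, pen down
FD 3.9: (0,0) -> (3.9,0) [heading=0, draw]
BK 2.8: (3.9,0) -> (1.1,0) [heading=0, draw]
FD 9.8: (1.1,0) -> (10.9,0) [heading=0, draw]
PD: pen down
PD: pen down
REPEAT 3 [
  -- iteration 1/3 --
  LT 270: heading 0 -> 270
  FD 11.6: (10.9,0) -> (10.9,-11.6) [heading=270, draw]
  PU: pen up
  -- iteration 2/3 --
  LT 270: heading 270 -> 180
  FD 11.6: (10.9,-11.6) -> (-0.7,-11.6) [heading=180, move]
  PU: pen up
  -- iteration 3/3 --
  LT 270: heading 180 -> 90
  FD 11.6: (-0.7,-11.6) -> (-0.7,0) [heading=90, move]
  PU: pen up
]
LT 90: heading 90 -> 180
RT 270: heading 180 -> 270
FD 3.2: (-0.7,0) -> (-0.7,-3.2) [heading=270, move]
PU: pen up
FD 14.3: (-0.7,-3.2) -> (-0.7,-17.5) [heading=270, move]
Final: pos=(-0.7,-17.5), heading=270, 4 segment(s) drawn

Answer: -0.7 -17.5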